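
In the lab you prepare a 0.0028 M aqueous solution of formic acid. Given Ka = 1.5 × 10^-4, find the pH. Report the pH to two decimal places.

pH = 3.24

HCOOH ⇌ HCOO- + H+
Ka = x²/(0.0028 − x) = 1.5 × 10^-4
Here C₀/Ka ≈ 18.7, so the small-x approximation fails. Use the quadratic:
x = [−0.00015 + √(0.00015² + 1.68e-06)]/2 = 5.77 × 10^-4 M
pH = −log[H+] = −log(5.77 × 10^-4) = 3.24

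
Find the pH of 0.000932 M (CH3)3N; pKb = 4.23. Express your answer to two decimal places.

(CH3)3N + H2O ⇌ (CH3)3NH+ + OH-
Kb = 10^(−4.23) = 5.89 × 10^-5
From the ICE table, Kb = [OH-]²/(0.000932 − [OH-]) = 5.89 × 10^-5.
[OH-] is not negligible relative to C₀; solve [OH-]² + 5.89e-05·[OH-] − 5.49e-08 = 0.
[OH-] = (−Kb + √(Kb² + 4·Kb·C₀))/2 = 2.07 × 10^-4 M
pOH = −log(2.07 × 10^-4) = 3.68; pH = 14.00 − 3.68 = 10.32

pH = 10.32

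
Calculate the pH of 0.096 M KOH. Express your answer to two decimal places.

KOH is a strong base; [OH-] = 0.096 M.
pOH = -log(0.096) = 1.02
pH = 14.00 - 1.02 = 12.98

pH = 12.98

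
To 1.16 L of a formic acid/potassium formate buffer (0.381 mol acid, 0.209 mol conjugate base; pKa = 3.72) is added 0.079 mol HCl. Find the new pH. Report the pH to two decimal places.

After neutralization: n(HCOOH) = 0.46 mol, n(HCOO-) = 0.13 mol.
pH = pKa + log([A⁻]/[HA]) = 3.72 + log(0.13/0.46) = 3.72 -0.549

pH = 3.17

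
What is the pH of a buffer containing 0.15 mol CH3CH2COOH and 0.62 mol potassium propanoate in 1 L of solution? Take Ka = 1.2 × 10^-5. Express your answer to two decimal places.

pKa = −log(1.2 × 10^-5) = 4.921
pH = pKa + log([A⁻]/[HA]) = 4.921 + log(0.62/0.15)
pH = 4.921 + (+0.616) = 5.54

pH = 5.54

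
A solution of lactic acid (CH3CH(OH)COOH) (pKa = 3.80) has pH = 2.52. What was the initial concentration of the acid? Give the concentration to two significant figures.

[H+] = 10^(-2.52) = 3.02 × 10^-3 M = x
Ka = 10^(−3.80) = 1.58 × 10^-4
Ka = x²/(C₀ − x) ⇒ C₀ = x + x²/Ka
C₀ = 3.02 × 10^-3 + (3.02 × 10^-3)²/(1.58 × 10^-4) = 6.07 × 10^-2 M

C₀ = 6.1 × 10^-2 M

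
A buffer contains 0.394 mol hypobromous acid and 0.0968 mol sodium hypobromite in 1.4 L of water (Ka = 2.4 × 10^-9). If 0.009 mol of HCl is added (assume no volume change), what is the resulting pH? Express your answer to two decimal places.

After neutralization: n(HOBr) = 0.403 mol, n(OBr-) = 0.0878 mol.
pKa = −log(2.4 × 10^-9) = 8.620
pH = pKa + log(n_OBr-/n_HOBr) = 8.620 + log(0.0878/0.403) = 8.620 + (-0.662)

pH = 7.96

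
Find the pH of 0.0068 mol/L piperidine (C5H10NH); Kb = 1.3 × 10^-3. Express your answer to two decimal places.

pH = 11.38

C5H10NH + H2O ⇌ C5H10NH2+ + OH-
From the ICE table, Kb = x²/(0.0068 − x) = 1.3 × 10^-3.
The 5% rule fails; solving x² + Kb·x − Kb·C₀ = 0 exactly:
x = (−Kb + √(Kb² + 4·Kb·C₀))/2 = 2.39 × 10^-3 M
pOH = −log(2.39 × 10^-3) = 2.62; pH = 14.00 − 2.62 = 11.38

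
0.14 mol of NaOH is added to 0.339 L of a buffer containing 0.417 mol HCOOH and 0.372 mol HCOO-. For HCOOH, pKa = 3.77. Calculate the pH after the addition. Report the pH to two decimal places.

pH = 4.04

OH- converts HCOOH to HCOO-: HCOOH → 0.277 mol, HCOO- → 0.512 mol.
pH = pKa + log([A⁻]/[HA]) = 3.77 + log(0.512/0.277) = 3.77 +0.267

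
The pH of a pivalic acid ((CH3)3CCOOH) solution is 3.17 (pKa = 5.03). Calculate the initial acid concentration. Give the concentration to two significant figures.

C₀ = 5.0 × 10^-2 M

[H+] = 10^(-3.17) = 6.76 × 10^-4 M = x
Ka = 10^(−5.03) = 9.33 × 10^-6
Ka = x²/(C₀ − x) ⇒ C₀ = x + x²/Ka
C₀ = 6.76 × 10^-4 + (6.76 × 10^-4)²/(9.33 × 10^-6) = 4.97 × 10^-2 M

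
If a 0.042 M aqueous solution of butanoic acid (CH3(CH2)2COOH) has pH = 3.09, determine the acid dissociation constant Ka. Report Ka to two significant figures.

[H+] = 10^(-3.09) = 8.13 × 10^-4 M
At equilibrium [HA] = 0.042 − 8.13 × 10^-4 = 4.12 × 10^-2 M
Ka = [H+][A-]/[HA] = (8.13 × 10^-4)² / 4.12 × 10^-2 = 1.6 × 10^-5

Ka = 1.6 × 10^-5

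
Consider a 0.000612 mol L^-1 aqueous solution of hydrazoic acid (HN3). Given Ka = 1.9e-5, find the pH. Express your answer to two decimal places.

HN3 ⇌ N3- + H+
Let x = [H+] at equilibrium. Ka = x²/(0.000612 − x).
The 5% rule fails; solving x² + Ka·x − Ka·C₀ = 0 exactly:
x = (−Ka + √(Ka² + 4·Ka·C₀))/2 = 9.88 × 10^-5 M
pH = −log(9.88 × 10^-5) = 4.01

pH = 4.01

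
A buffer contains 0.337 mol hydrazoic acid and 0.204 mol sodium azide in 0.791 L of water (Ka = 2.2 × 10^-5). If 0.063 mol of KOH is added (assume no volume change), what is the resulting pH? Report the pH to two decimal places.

After neutralization: n(HN3) = 0.274 mol, n(N3-) = 0.267 mol.
pKa = −log(2.2 × 10^-5) = 4.658
pH = pKa + log([A⁻]/[HA]) = 4.658 + log(0.267/0.274) = 4.658 -0.011

pH = 4.65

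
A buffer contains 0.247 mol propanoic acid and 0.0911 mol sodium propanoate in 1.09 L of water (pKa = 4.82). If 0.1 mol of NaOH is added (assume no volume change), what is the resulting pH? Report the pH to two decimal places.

After neutralization: n(CH3CH2COOH) = 0.147 mol, n(CH3CH2COO-) = 0.191 mol.
pH = pKa + log(n_CH3CH2COO-/n_CH3CH2COOH) = 4.82 + log(0.191/0.147) = 4.82 + (+0.114)

pH = 4.93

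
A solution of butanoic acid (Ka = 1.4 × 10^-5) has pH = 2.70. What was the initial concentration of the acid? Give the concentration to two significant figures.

C₀ = 2.9 × 10^-1 M

[H+] = 10^(-2.70) = 2.00 × 10^-3 M = x
Ka = x²/(C₀ − x) ⇒ C₀ = x + x²/Ka
C₀ = 2.00 × 10^-3 + (2.00 × 10^-3)²/(1.4 × 10^-5) = 2.88 × 10^-1 M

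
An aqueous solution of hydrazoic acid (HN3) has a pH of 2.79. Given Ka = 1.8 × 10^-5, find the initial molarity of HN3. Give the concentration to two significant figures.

[H+] = 10^(-2.79) = 1.62 × 10^-3 M = x
Ka = x²/(C₀ − x) ⇒ C₀ = x + x²/Ka
C₀ = 1.62 × 10^-3 + (1.62 × 10^-3)²/(1.8 × 10^-5) = 1.47 × 10^-1 M

C₀ = 1.5 × 10^-1 M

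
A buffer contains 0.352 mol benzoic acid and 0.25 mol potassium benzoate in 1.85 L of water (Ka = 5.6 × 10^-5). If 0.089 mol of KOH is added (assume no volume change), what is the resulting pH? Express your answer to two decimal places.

pH = 4.36

After neutralization: n(C6H5COOH) = 0.263 mol, n(C6H5COO-) = 0.339 mol.
pKa = −log(5.6 × 10^-5) = 4.252
pH = pKa + log([A⁻]/[HA]) = 4.252 + log(0.339/0.263) = 4.252 +0.110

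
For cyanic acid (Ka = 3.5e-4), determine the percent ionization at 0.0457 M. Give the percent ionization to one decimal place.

8.4%

HOCN ⇌ OCN- + H+; let x = [H+] at equilibrium.
Solve x² + 0.00035x − 1.6e-05 = 0 → x = 3.83 × 10^-3 M
% ionization = x/C₀ × 100% = 3.83 × 10^-3/0.0457 × 100% = 8.4%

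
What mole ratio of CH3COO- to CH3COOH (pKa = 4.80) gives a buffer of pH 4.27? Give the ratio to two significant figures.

pH = pKa + log(r) ⇒ log(r) = 4.27 − 4.80 = -0.53
r = [CH3COO-]/[CH3COOH] = 10^(-0.53) = 0.295

ratio = 0.30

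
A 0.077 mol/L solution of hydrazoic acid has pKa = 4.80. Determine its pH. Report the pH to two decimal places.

pH = 2.96

HN3 ⇌ N3- + H+
Ka = 10^(−4.80) = 1.58 × 10^-5
From the ICE table, Ka = [H+]²/(0.077 − [H+]) = 1.58 × 10^-5.
Neglecting [H+] in the denominator: [H+] = √(1.58 × 10^-5 × 0.077) = 1.10 × 10^-3 M
([H+]/C₀ = 1.4% < 5%, so the approximation holds.)
pH = −log(1.10 × 10^-3) = 2.96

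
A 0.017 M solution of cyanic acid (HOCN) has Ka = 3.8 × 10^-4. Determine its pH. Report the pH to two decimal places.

pH = 2.63

HOCN ⇌ OCN- + H+
Ka = [H+]²/(0.017 − [H+]) = 3.8 × 10^-4
The 5% rule fails; solving [H+]² + Ka·[H+] − Ka·C₀ = 0 exactly:
[H+] = (−Ka + √(Ka² + 4·Ka·C₀))/2 = 2.36 × 10^-3 M
pH = −log[H+] = −log(2.36 × 10^-3) = 2.63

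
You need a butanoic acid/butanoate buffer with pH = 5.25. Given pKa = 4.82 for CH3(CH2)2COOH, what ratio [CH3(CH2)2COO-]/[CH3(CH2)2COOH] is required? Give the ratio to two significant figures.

ratio = 2.7

pH = pKa + log(r) ⇒ log(r) = 5.25 − 4.82 = +0.43
r = [CH3(CH2)2COO-]/[CH3(CH2)2COOH] = 10^(+0.43) = 2.69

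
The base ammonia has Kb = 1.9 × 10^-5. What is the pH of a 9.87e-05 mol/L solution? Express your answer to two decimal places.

pH = 9.54

NH3 + H2O ⇌ NH4+ + OH-
Kb = x²/(9.87e-05 − x) = 1.9 × 10^-5
Here C₀/Kb ≈ 5.19, so the small-x approximation fails. Use the quadratic:
x = [−1.9e-05 + √(1.9e-05² + 7.5e-09)]/2 = 3.48 × 10^-5 M
pOH = −log(3.48 × 10^-5) = 4.46; pH = 14.00 − 4.46 = 9.54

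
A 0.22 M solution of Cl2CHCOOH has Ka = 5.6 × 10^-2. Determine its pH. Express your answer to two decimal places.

pH = 1.06

Cl2CHCOOH ⇌ Cl2CHCOO- + H+
Ka = [H+]²/(0.22 − [H+]) = 5.6 × 10^-2
The 5% rule fails; solving [H+]² + Ka·[H+] − Ka·C₀ = 0 exactly:
[H+] = (−Ka + √(Ka² + 4·Ka·C₀))/2 = 8.65 × 10^-2 M
pH = −log(8.65 × 10^-2) = 1.06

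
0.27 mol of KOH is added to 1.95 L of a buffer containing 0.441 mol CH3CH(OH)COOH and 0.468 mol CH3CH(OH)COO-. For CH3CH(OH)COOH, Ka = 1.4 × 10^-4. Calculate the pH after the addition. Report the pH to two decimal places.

After neutralization: n(CH3CH(OH)COOH) = 0.171 mol, n(CH3CH(OH)COO-) = 0.738 mol.
pKa = −log(1.4 × 10^-4) = 3.854
pH = pKa + log(n_CH3CH(OH)COO-/n_CH3CH(OH)COOH) = 3.854 + log(0.738/0.171) = 3.854 + (+0.635)

pH = 4.49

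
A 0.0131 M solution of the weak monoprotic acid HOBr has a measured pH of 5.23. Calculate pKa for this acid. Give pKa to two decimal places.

[H+] = 10^(-5.23) = 5.89 × 10^-6 M
At equilibrium [HA] = 0.0131 − 5.89 × 10^-6 = 1.31 × 10^-2 M
Ka = [H+][A-]/[HA] = (5.89 × 10^-6)² / 1.31 × 10^-2 = 2.65 × 10^-9
pKa = -log(2.65 × 10^-9) = 8.58

pKa = 8.58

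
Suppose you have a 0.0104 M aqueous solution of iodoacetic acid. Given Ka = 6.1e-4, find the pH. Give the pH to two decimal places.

pH = 2.65

ICH2COOH ⇌ ICH2COO- + H+
From the ICE table, Ka = x²/(0.0104 − x) = 6.1 × 10^-4.
The 5% rule fails; solving x² + Ka·x − Ka·C₀ = 0 exactly:
x = (−Ka + √(Ka² + 4·Ka·C₀))/2 = 2.23 × 10^-3 M
pH = −log[H+] = −log(2.23 × 10^-3) = 2.65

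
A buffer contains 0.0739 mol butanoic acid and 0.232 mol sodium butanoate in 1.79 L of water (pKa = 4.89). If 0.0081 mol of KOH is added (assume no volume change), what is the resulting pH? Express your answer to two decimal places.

OH- converts CH3(CH2)2COOH to CH3(CH2)2COO-: CH3(CH2)2COOH → 0.0658 mol, CH3(CH2)2COO- → 0.24 mol.
pH = pKa + log([A⁻]/[HA]) = 4.89 + log(0.24/0.0658) = 4.89 +0.562

pH = 5.45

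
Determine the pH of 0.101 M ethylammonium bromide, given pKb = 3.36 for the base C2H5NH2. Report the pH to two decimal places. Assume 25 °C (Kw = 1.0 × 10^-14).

pH = 5.82

C2H5NH3+ is the conjugate acid of the weak base C2H5NH2.
Kb = 10^(−3.36) = 4.37 × 10^-4
Ka = Kw/Kb = 1.0×10^-14 / 4.37 × 10^-4 = 2.29 × 10^-11
From the ICE table, Ka = [H+]²/(0.101 − [H+]) = 2.29 × 10^-11.
Assume [H+] ≪ 0.101: [H+] ≈ √(2.29 × 10^-11 × 0.101) = 1.52 × 10^-6 M
pH = −log[H+] = −log(1.52 × 10^-6) = 5.82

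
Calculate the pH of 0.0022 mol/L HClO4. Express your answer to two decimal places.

HClO4 is a strong acid and dissociates completely, so [H+] = 0.0022 M.
pH = -log(0.0022) = 2.66

pH = 2.66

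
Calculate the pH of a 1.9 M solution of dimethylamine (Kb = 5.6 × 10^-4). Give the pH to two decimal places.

pH = 12.51

(CH3)2NH + H2O ⇌ (CH3)2NH2+ + OH-
Let x = [OH-] at equilibrium. Kb = x²/(1.9 − x).
Since Kb ≪ C₀, x ≈ √(Kb·C₀) = 3.26 × 10^-2 M.
pOH = 1.49, so pH = 14.00 − pOH = 12.51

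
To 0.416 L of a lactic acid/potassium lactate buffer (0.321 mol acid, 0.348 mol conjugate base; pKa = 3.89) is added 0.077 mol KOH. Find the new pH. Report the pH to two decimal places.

OH- converts CH3CH(OH)COOH to CH3CH(OH)COO-: CH3CH(OH)COOH → 0.244 mol, CH3CH(OH)COO- → 0.425 mol.
Henderson–Hasselbalch with mole ratio 0.425/0.244: pH = 3.89 + (+0.241)

pH = 4.13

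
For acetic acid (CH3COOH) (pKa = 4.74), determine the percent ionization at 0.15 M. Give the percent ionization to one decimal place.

1.1%

CH3COOH ⇌ CH3COO- + H+; let x = [H+] at equilibrium.
Ka = 10^(−4.74) = 1.82 × 10^-5
x ≈ √(Ka·C₀) = √(1.82 × 10^-5 × 0.15) = 1.65 × 10^-3 M
% ionization = x/C₀ × 100% = 1.65 × 10^-3/0.15 × 100% = 1.1%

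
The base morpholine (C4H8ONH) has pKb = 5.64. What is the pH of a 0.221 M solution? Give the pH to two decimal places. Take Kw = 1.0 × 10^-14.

C4H8ONH + H2O ⇌ C4H8ONH2+ + OH-
Kb = 10^(−5.64) = 2.29 × 10^-6
From the ICE table, Kb = x²/(0.221 − x) = 2.29 × 10^-6.
Assume x ≪ 0.221: x ≈ √(2.29 × 10^-6 × 0.221) = 7.11 × 10^-4 M
(x/C₀ = 0.32% < 5%, so the approximation holds.)
pOH = −log(7.11 × 10^-4) = 3.15; pH = 14.00 − 3.15 = 10.85

pH = 10.85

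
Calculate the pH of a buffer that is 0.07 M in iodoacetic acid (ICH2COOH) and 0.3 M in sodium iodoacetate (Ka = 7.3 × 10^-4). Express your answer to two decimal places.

pH = 3.77

pKa = −log(7.3 × 10^-4) = 3.137
pH = pKa + log([A⁻]/[HA]) = 3.137 + log(0.3/0.07)
pH = 3.137 + (+0.632) = 3.77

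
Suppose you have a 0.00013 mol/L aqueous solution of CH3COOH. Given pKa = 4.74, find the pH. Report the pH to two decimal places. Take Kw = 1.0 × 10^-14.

pH = 4.39

CH3COOH ⇌ CH3COO- + H+
Ka = 10^(−4.74) = 1.82 × 10^-5
From the ICE table, Ka = x²/(0.00013 − x) = 1.82 × 10^-5.
The 5% rule fails; solving x² + Ka·x − Ka·C₀ = 0 exactly:
x = (−Ka + √(Ka² + 4·Ka·C₀))/2 = 4.04 × 10^-5 M
pH = −log[H+] = −log(4.04 × 10^-5) = 4.39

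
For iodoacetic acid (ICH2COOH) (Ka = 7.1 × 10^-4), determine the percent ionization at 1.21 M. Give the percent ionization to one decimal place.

ICH2COOH ⇌ ICH2COO- + H+; let x = [H+] at equilibrium.
x ≈ √(Ka·C₀) = √(7.1 × 10^-4 × 1.21) = 2.93 × 10^-2 M
% ionization = x/C₀ × 100% = 2.93 × 10^-2/1.21 × 100% = 2.4%

2.4%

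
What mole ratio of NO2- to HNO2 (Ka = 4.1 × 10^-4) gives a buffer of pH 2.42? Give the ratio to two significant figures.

ratio = 0.11

pKa = -log(4.1 × 10^-4) = 3.387
pH = pKa + log(r) ⇒ log(r) = 2.42 − 3.387 = -0.967
r = [NO2-]/[HNO2] = 10^(-0.967) = 0.108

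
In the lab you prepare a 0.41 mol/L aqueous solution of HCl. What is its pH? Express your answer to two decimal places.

HCl is a strong acid and dissociates completely, so [H+] = 0.41 M.
pH = -log(0.41) = 0.39

pH = 0.39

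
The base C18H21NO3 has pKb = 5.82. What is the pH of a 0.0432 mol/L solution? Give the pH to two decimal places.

C18H21NO3 + H2O ⇌ C18H22NO3+ + OH-
Kb = 10^(−5.82) = 1.51 × 10^-6
Let x = [OH-] at equilibrium. Kb = x²/(0.0432 − x).
Neglecting x in the denominator: x = √(1.51 × 10^-6 × 0.0432) = 2.55 × 10^-4 M
Check: 0.59% ionized — well under 5%, approximation valid.
pOH = −log(2.55 × 10^-4) = 3.59; pH = 14.00 − 3.59 = 10.41

pH = 10.41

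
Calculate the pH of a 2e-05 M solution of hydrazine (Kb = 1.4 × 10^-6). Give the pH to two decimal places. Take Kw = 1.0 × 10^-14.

pH = 8.67

N2H4 + H2O ⇌ N2H5+ + OH-
From the ICE table, Kb = x²/(2e-05 − x) = 1.4 × 10^-6.
Here C₀/Kb ≈ 14.3, so the small-x approximation fails. Use the quadratic:
x = [−1.4e-06 + √(1.4e-06² + 1.12e-10)]/2 = 4.64 × 10^-6 M
pOH = 5.33, so pH = 14.00 − pOH = 8.67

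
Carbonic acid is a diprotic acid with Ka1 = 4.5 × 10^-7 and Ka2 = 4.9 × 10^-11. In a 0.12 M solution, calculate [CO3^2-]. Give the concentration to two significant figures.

First ionization gives [H+] ≈ [HCO3-] = 2.32 × 10^-4 M.
Second step: Ka2 = [H+][CO3^2-]/[HCO3-] ≈ [CO3^2-] (since [H+] ≈ [HCO3-]).
So [CO3^2-] ≈ Ka2.

4.9 × 10^-11 M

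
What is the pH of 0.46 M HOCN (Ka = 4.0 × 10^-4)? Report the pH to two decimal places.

pH = 1.87

HOCN ⇌ OCN- + H+
Ka = x²/(0.46 − x) = 4.0 × 10^-4
Since Ka ≪ C₀, x ≈ √(Ka·C₀) = 1.36 × 10^-2 M.
Check: 2.9% ionized — well under 5%, approximation valid.
pH = −log[H+] = −log(1.36 × 10^-2) = 1.87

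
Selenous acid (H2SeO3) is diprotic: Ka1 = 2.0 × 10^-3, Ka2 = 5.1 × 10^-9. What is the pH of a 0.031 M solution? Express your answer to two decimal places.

Since Ka1 ≫ Ka2, the first ionization dominates [H+].
Ka1 = x²/(0.031 − x) = 2.0 × 10^-3
Solving the quadratic: x = (−Ka1 + √(Ka1² + 4·Ka1·C₀))/2 = 6.94 × 10^-3 M
pH = −log(6.94 × 10^-3) = 2.16

pH = 2.16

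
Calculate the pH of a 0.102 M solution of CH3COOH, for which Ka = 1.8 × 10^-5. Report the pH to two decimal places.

pH = 2.87

CH3COOH ⇌ CH3COO- + H+
From the ICE table, Ka = x²/(0.102 − x) = 1.8 × 10^-5.
Assume x ≪ 0.102: x ≈ √(1.8 × 10^-5 × 0.102) = 1.35 × 10^-3 M
Check: 1.3% ionized — well under 5%, approximation valid.
pH = −log(1.35 × 10^-3) = 2.87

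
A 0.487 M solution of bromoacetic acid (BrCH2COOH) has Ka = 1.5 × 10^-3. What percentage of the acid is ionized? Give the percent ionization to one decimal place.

5.4%

BrCH2COOH ⇌ BrCH2COO- + H+; let x = [H+] at equilibrium.
Solve x² + 0.0015x − 0.000731 = 0 → x = 2.63 × 10^-2 M
% ionization = x/C₀ × 100% = 2.63 × 10^-2/0.487 × 100% = 5.4%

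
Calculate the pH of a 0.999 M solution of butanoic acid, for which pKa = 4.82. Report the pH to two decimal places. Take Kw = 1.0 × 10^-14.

pH = 2.41

CH3(CH2)2COOH ⇌ CH3(CH2)2COO- + H+
Ka = 10^(−4.82) = 1.51 × 10^-5
Let x = [H+] at equilibrium. Ka = x²/(0.999 − x).
Neglecting x in the denominator: x = √(1.51 × 10^-5 × 0.999) = 3.88 × 10^-3 M
pH = −log(3.88 × 10^-3) = 2.41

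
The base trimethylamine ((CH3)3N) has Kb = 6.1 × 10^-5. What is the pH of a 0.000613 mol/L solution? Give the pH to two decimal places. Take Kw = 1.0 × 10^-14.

pH = 10.22

(CH3)3N + H2O ⇌ (CH3)3NH+ + OH-
From the ICE table, Kb = [OH-]²/(0.000613 − [OH-]) = 6.1 × 10^-5.
[OH-] is not negligible relative to C₀; solve [OH-]² + 6.1e-05·[OH-] − 3.74e-08 = 0.
[OH-] = [−6.1e-05 + √(6.1e-05² + 1.5e-07)]/2 = 1.65 × 10^-4 M
pOH = 3.78, so pH = 14.00 − pOH = 10.22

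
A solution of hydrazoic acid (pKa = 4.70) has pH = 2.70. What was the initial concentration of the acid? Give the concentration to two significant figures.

[H+] = 10^(-2.70) = 2.00 × 10^-3 M = x
Ka = 10^(−4.70) = 2.00 × 10^-5
Ka = x²/(C₀ − x) ⇒ C₀ = x + x²/Ka
C₀ = 2.00 × 10^-3 + (2.00 × 10^-3)²/(2.00 × 10^-5) = 2.02 × 10^-1 M

C₀ = 2.0 × 10^-1 M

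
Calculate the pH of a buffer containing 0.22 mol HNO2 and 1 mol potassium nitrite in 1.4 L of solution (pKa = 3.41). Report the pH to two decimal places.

pH = 4.07

Using pH = pKa + log([base]/[acid]) with [base]/[acid] = 1/0.22:
pH = 3.41 + (+0.658) = 4.07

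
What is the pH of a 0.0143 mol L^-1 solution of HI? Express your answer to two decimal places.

pH = 1.84

HI is a strong acid and dissociates completely, so [H+] = 0.0143 M.
pH = -log(0.0143) = 1.84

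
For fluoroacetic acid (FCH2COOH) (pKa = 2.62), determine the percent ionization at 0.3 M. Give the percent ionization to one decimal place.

FCH2COOH ⇌ FCH2COO- + H+; let x = [H+] at equilibrium.
Ka = 10^(−2.62) = 2.40 × 10^-3
Solve x² + 0.0024x − 0.00072 = 0 → x = 2.57 × 10^-2 M
% ionization = x/C₀ × 100% = 2.57 × 10^-2/0.3 × 100% = 8.6%

8.6%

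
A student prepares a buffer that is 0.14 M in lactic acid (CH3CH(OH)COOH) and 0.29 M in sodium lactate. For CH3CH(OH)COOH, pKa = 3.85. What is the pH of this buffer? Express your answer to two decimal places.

pH = 4.17

Henderson–Hasselbalch: pH = pKa + log([CH3CH(OH)COO-]/[CH3CH(OH)COOH]) = 3.85 + log(0.29/0.14)
pH = 3.85 + (+0.316) = 4.17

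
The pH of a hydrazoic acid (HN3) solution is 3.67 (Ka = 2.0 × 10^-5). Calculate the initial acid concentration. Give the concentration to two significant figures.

[H+] = 10^(-3.67) = 2.14 × 10^-4 M = x
Ka = x²/(C₀ − x) ⇒ C₀ = x + x²/Ka
C₀ = 2.14 × 10^-4 + (2.14 × 10^-4)²/(2.0 × 10^-5) = 2.50 × 10^-3 M

C₀ = 2.5 × 10^-3 M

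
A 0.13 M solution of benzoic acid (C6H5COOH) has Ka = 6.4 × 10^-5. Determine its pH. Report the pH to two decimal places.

C6H5COOH ⇌ C6H5COO- + H+
From the ICE table, Ka = [H+]²/(0.13 − [H+]) = 6.4 × 10^-5.
Since Ka ≪ C₀, [H+] ≈ √(Ka·C₀) = 2.88 × 10^-3 M.
([H+]/C₀ = 2.2% < 5%, so the approximation holds.)
pH = −log[H+] = −log(2.88 × 10^-3) = 2.54

pH = 2.54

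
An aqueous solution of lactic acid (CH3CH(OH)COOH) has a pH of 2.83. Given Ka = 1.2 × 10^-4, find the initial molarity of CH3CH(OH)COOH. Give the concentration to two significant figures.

C₀ = 2.0 × 10^-2 M

[H+] = 10^(-2.83) = 1.48 × 10^-3 M = x
Ka = x²/(C₀ − x) ⇒ C₀ = x + x²/Ka
C₀ = 1.48 × 10^-3 + (1.48 × 10^-3)²/(1.2 × 10^-4) = 1.97 × 10^-2 M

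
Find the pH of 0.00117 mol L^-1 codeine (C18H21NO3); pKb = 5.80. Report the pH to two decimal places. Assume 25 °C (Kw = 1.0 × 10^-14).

pH = 9.63

C18H21NO3 + H2O ⇌ C18H22NO3+ + OH-
Kb = 10^(−5.80) = 1.58 × 10^-6
Kb = [OH-]²/(0.00117 − [OH-]) = 1.58 × 10^-6
Assume [OH-] ≪ 0.00117: [OH-] ≈ √(1.58 × 10^-6 × 0.00117) = 4.30 × 10^-5 M
([OH-]/C₀ = 3.7% < 5%, so the approximation holds.)
pOH = 4.37, so pH = 14.00 − pOH = 9.63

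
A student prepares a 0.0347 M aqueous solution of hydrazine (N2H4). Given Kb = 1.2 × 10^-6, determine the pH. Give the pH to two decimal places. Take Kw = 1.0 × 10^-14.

pH = 10.31

N2H4 + H2O ⇌ N2H5+ + OH-
Kb = x²/(0.0347 − x) = 1.2 × 10^-6
Since Kb ≪ C₀, x ≈ √(Kb·C₀) = 2.04 × 10^-4 M.
(x/C₀ = 0.59% < 5%, so the approximation holds.)
pOH = 3.69, so pH = 14.00 − pOH = 10.31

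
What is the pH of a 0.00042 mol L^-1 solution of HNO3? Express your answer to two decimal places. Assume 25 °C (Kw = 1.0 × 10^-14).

HNO3 is a strong acid and dissociates completely, so [H+] = 0.00042 M.
pH = -log(0.00042) = 3.38

pH = 3.38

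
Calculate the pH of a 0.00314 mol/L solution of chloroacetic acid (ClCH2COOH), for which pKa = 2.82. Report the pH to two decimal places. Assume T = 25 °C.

pH = 2.81

ClCH2COOH ⇌ ClCH2COO- + H+
Ka = 10^(−2.82) = 1.51 × 10^-3
From the ICE table, Ka = [H+]²/(0.00314 − [H+]) = 1.51 × 10^-3.
The 5% rule fails; solving [H+]² + Ka·[H+] − Ka·C₀ = 0 exactly:
[H+] = [−0.00151 + √(0.00151² + 1.9e-05)]/2 = 1.55 × 10^-3 M
pH = −log(1.55 × 10^-3) = 2.81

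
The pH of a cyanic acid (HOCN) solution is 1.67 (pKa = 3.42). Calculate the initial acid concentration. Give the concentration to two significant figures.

[H+] = 10^(-1.67) = 2.14 × 10^-2 M = x
Ka = 10^(−3.42) = 3.80 × 10^-4
Ka = x²/(C₀ − x) ⇒ C₀ = x + x²/Ka
C₀ = 2.14 × 10^-2 + (2.14 × 10^-2)²/(3.80 × 10^-4) = 1.23 M

C₀ = 1.2 M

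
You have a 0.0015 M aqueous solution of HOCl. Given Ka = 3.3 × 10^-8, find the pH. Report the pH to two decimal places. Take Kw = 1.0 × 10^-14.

pH = 5.15

HOCl ⇌ OCl- + H+
From the ICE table, Ka = x²/(0.0015 − x) = 3.3 × 10^-8.
Assume x ≪ 0.0015: x ≈ √(3.3 × 10^-8 × 0.0015) = 7.04 × 10^-6 M
pH = −log(7.04 × 10^-6) = 5.15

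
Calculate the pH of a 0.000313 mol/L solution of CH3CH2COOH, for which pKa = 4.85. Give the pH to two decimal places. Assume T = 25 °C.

CH3CH2COOH ⇌ CH3CH2COO- + H+
Ka = 10^(−4.85) = 1.41 × 10^-5
From the ICE table, Ka = [H+]²/(0.000313 − [H+]) = 1.41 × 10^-5.
[H+] is not negligible relative to C₀; solve [H+]² + 1.41e-05·[H+] − 4.41e-09 = 0.
[H+] = [−1.41e-05 + √(1.41e-05² + 1.77e-08)]/2 = 5.98 × 10^-5 M
pH = −log(5.98 × 10^-5) = 4.22

pH = 4.22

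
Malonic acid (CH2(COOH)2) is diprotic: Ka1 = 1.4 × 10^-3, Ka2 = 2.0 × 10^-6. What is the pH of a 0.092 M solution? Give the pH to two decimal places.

Since Ka1 ≫ Ka2, the first ionization dominates [H+].
Ka1 = x²/(0.092 − x) = 1.4 × 10^-3
Solving the quadratic: x = (−Ka1 + √(Ka1² + 4·Ka1·C₀))/2 = 1.07 × 10^-2 M
pH = −log(1.07 × 10^-2) = 1.97

pH = 1.97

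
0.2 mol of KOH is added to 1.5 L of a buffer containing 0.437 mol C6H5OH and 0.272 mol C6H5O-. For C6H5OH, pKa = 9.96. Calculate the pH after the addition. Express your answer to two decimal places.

After neutralization: n(C6H5OH) = 0.237 mol, n(C6H5O-) = 0.472 mol.
pH = pKa + log([A⁻]/[HA]) = 9.96 + log(0.472/0.237) = 9.96 +0.299

pH = 10.26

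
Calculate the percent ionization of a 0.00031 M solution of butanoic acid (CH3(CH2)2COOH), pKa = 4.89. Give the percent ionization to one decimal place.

18.4%

CH3(CH2)2COOH ⇌ CH3(CH2)2COO- + H+; let x = [H+] at equilibrium.
Ka = 10^(−4.89) = 1.29 × 10^-5
Solve x² + 1.29e-05x − 4e-09 = 0 → x = 5.71 × 10^-5 M
% ionization = x/C₀ × 100% = 5.71 × 10^-5/0.00031 × 100% = 18.4%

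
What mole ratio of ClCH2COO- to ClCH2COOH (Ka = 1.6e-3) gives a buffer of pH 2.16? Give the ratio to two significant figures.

ratio = 0.23

pKa = -log(1.6 × 10^-3) = 2.796
pH = pKa + log(r) ⇒ log(r) = 2.16 − 2.796 = -0.636
r = [ClCH2COO-]/[ClCH2COOH] = 10^(-0.636) = 0.231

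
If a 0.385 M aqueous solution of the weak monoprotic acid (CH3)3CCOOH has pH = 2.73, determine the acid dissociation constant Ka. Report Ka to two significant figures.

Ka = 9.0 × 10^-6

[H+] = 10^(-2.73) = 1.86 × 10^-3 M
At equilibrium [HA] = 0.385 − 1.86 × 10^-3 = 3.83 × 10^-1 M
Ka = [H+][A-]/[HA] = (1.86 × 10^-3)² / 3.83 × 10^-1 = 9.0 × 10^-6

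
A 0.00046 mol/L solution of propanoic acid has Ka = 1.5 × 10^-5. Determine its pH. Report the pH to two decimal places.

pH = 4.12

CH3CH2COOH ⇌ CH3CH2COO- + H+
From the ICE table, Ka = [H+]²/(0.00046 − [H+]) = 1.5 × 10^-5.
The 5% rule fails; solving [H+]² + Ka·[H+] − Ka·C₀ = 0 exactly:
[H+] = (−Ka + √(Ka² + 4·Ka·C₀))/2 = 7.59 × 10^-5 M
pH = −log[H+] = −log(7.59 × 10^-5) = 4.12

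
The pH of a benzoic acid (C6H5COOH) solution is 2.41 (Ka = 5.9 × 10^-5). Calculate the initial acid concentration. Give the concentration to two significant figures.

C₀ = 2.6 × 10^-1 M

[H+] = 10^(-2.41) = 3.89 × 10^-3 M = x
Ka = x²/(C₀ − x) ⇒ C₀ = x + x²/Ka
C₀ = 3.89 × 10^-3 + (3.89 × 10^-3)²/(5.9 × 10^-5) = 2.60 × 10^-1 M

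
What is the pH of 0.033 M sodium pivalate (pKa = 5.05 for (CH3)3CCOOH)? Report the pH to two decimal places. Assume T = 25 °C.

pH = 8.78

(CH3)3CCOO- is the conjugate base of the weak acid (CH3)3CCOOH.
Ka = 10^(−5.05) = 8.91 × 10^-6
Kb = Kw/Ka = 1.0×10^-14 / 8.91 × 10^-6 = 1.12 × 10^-9
Kb = x²/(0.033 − x) = 1.12 × 10^-9
Assume x ≪ 0.033: x ≈ √(1.12 × 10^-9 × 0.033) = 6.08 × 10^-6 M
(x/C₀ = 0.018% < 5%, so the approximation holds.)
pOH = 5.22, so pH = 14.00 − pOH = 8.78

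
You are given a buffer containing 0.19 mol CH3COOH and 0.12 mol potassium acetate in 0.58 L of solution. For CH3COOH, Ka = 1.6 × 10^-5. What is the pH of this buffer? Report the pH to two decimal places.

pH = 4.60

pKa = −log(1.6 × 10^-5) = 4.796
pH = pKa + log([A⁻]/[HA]) = 4.796 + log(0.12/0.19)
pH = 4.796 + (-0.200) = 4.60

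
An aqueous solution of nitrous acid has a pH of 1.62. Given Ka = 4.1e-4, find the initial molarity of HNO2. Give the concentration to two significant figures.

[H+] = 10^(-1.62) = 2.40 × 10^-2 M = x
Ka = x²/(C₀ − x) ⇒ C₀ = x + x²/Ka
C₀ = 2.40 × 10^-2 + (2.40 × 10^-2)²/(4.1 × 10^-4) = 1.43 M

C₀ = 1.4 M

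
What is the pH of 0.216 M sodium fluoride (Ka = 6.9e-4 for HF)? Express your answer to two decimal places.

pH = 8.25

F- is the conjugate base of the weak acid HF.
Kb = Kw/Ka = 1.0×10^-14 / 6.9 × 10^-4 = 1.45 × 10^-11
Kb = x²/(0.216 − x) = 1.45 × 10^-11
Assume x ≪ 0.216: x ≈ √(1.45 × 10^-11 × 0.216) = 1.77 × 10^-6 M
Check: 0.00082% ionized — well under 5%, approximation valid.
pOH = 5.75, so pH = 14.00 − pOH = 8.25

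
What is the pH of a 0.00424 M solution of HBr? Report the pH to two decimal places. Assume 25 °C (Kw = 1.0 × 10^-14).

HBr is a strong acid and dissociates completely, so [H+] = 0.00424 M.
pH = -log(0.00424) = 2.37

pH = 2.37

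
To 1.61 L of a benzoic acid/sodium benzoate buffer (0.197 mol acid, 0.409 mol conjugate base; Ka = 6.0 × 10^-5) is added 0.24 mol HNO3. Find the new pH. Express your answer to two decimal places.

After neutralization: n(C6H5COOH) = 0.437 mol, n(C6H5COO-) = 0.169 mol.
pKa = −log(6.0 × 10^-5) = 4.222
Henderson–Hasselbalch with mole ratio 0.169/0.437: pH = 4.222 + (-0.413)

pH = 3.81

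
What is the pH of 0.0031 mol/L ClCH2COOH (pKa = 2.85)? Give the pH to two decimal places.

ClCH2COOH ⇌ ClCH2COO- + H+
Ka = 10^(−2.85) = 1.41 × 10^-3
Ka = x²/(0.0031 − x) = 1.41 × 10^-3
x is not negligible relative to C₀; solve x² + 0.00141·x − 4.37e-06 = 0.
x = (−Ka + √(Ka² + 4·Ka·C₀))/2 = 1.50 × 10^-3 M
pH = −log(1.50 × 10^-3) = 2.82

pH = 2.82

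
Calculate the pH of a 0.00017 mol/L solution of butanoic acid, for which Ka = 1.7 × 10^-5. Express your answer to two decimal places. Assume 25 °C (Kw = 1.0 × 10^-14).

CH3(CH2)2COOH ⇌ CH3(CH2)2COO- + H+
From the ICE table, Ka = [H+]²/(0.00017 − [H+]) = 1.7 × 10^-5.
[H+] is not negligible relative to C₀; solve [H+]² + 1.7e-05·[H+] − 2.89e-09 = 0.
[H+] = (−Ka + √(Ka² + 4·Ka·C₀))/2 = 4.59 × 10^-5 M
pH = −log[H+] = −log(4.59 × 10^-5) = 4.34

pH = 4.34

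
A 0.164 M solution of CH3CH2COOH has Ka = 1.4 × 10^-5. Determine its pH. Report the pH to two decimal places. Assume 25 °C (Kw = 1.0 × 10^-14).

CH3CH2COOH ⇌ CH3CH2COO- + H+
From the ICE table, Ka = [H+]²/(0.164 − [H+]) = 1.4 × 10^-5.
Assume [H+] ≪ 0.164: [H+] ≈ √(1.4 × 10^-5 × 0.164) = 1.52 × 10^-3 M
([H+]/C₀ = 0.92% < 5%, so the approximation holds.)
pH = −log[H+] = −log(1.52 × 10^-3) = 2.82

pH = 2.82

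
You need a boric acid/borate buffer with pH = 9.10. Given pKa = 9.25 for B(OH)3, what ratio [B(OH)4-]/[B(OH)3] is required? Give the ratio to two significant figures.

pH = pKa + log(r) ⇒ log(r) = 9.10 − 9.25 = -0.15
r = [B(OH)4-]/[B(OH)3] = 10^(-0.15) = 0.708

ratio = 0.71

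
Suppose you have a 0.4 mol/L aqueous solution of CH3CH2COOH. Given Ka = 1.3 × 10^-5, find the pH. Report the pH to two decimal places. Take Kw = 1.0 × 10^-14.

pH = 2.64

CH3CH2COOH ⇌ CH3CH2COO- + H+
From the ICE table, Ka = [H+]²/(0.4 − [H+]) = 1.3 × 10^-5.
Assume [H+] ≪ 0.4: [H+] ≈ √(1.3 × 10^-5 × 0.4) = 2.28 × 10^-3 M
pH = −log[H+] = −log(2.28 × 10^-3) = 2.64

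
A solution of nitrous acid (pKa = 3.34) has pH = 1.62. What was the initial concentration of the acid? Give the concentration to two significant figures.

[H+] = 10^(-1.62) = 2.40 × 10^-2 M = x
Ka = 10^(−3.34) = 4.57 × 10^-4
Ka = x²/(C₀ − x) ⇒ C₀ = x + x²/Ka
C₀ = 2.40 × 10^-2 + (2.40 × 10^-2)²/(4.57 × 10^-4) = 1.28 M

C₀ = 1.3 M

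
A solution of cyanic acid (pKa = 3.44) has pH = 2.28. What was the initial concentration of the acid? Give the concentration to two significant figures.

C₀ = 8.1 × 10^-2 M

[H+] = 10^(-2.28) = 5.25 × 10^-3 M = x
Ka = 10^(−3.44) = 3.63 × 10^-4
Ka = x²/(C₀ − x) ⇒ C₀ = x + x²/Ka
C₀ = 5.25 × 10^-3 + (5.25 × 10^-3)²/(3.63 × 10^-4) = 8.12 × 10^-2 M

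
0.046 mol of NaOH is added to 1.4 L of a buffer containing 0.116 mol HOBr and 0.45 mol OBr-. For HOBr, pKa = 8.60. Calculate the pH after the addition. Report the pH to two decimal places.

pH = 9.45

OH- converts HOBr to OBr-: HOBr → 0.07 mol, OBr- → 0.496 mol.
pH = pKa + log(n_OBr-/n_HOBr) = 8.60 + log(0.496/0.07) = 8.60 + (+0.850)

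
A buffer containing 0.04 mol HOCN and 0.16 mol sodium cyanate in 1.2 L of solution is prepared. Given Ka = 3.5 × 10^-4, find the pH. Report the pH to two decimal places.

pKa = −log(3.5 × 10^-4) = 3.456
Henderson–Hasselbalch: pH = pKa + log([OCN-]/[HOCN]) = 3.456 + log(0.16/0.04)
pH = 3.456 + (+0.602) = 4.06

pH = 4.06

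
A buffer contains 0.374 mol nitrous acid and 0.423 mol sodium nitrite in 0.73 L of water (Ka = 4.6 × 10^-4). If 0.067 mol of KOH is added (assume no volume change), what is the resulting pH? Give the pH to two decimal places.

pH = 3.54

After neutralization: n(HNO2) = 0.307 mol, n(NO2-) = 0.49 mol.
pKa = −log(4.6 × 10^-4) = 3.337
Henderson–Hasselbalch with mole ratio 0.49/0.307: pH = 3.337 + (+0.203)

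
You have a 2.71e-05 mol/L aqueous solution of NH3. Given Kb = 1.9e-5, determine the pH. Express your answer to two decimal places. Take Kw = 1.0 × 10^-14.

NH3 + H2O ⇌ NH4+ + OH-
Let x = [OH-] at equilibrium. Kb = x²/(2.71e-05 − x).
Here C₀/Kb ≈ 1.43, so the small-x approximation fails. Use the quadratic:
x = [−1.9e-05 + √(1.9e-05² + 2.06e-09)]/2 = 1.51 × 10^-5 M
pOH = 4.82, so pH = 14.00 − pOH = 9.18

pH = 9.18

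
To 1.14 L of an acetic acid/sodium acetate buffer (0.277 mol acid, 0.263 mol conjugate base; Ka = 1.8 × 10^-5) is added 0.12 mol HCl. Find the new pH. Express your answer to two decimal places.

Added H+ converts CH3COO- to CH3COOH: CH3COOH → 0.397 mol, CH3COO- → 0.143 mol.
pKa = −log(1.8 × 10^-5) = 4.745
pH = pKa + log(n_CH3COO-/n_CH3COOH) = 4.745 + log(0.143/0.397) = 4.745 + (-0.443)

pH = 4.30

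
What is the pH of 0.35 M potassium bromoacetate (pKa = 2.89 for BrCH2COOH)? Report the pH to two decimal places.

pH = 8.22

BrCH2COO- is the conjugate base of the weak acid BrCH2COOH.
Ka = 10^(−2.89) = 1.29 × 10^-3
Kb = Kw/Ka = 1.0×10^-14 / 1.29 × 10^-3 = 7.75 × 10^-12
Kb = [OH-]²/(0.35 − [OH-]) = 7.75 × 10^-12
Neglecting [OH-] in the denominator: [OH-] = √(7.75 × 10^-12 × 0.35) = 1.65 × 10^-6 M
pOH = −log(1.65 × 10^-6) = 5.78; pH = 14.00 − 5.78 = 8.22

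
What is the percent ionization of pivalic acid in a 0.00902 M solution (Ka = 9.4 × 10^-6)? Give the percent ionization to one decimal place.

(CH3)3CCOOH ⇌ (CH3)3CCOO- + H+; let x = [H+] at equilibrium.
x ≈ √(Ka·C₀) = √(9.4 × 10^-6 × 0.00902) = 2.91 × 10^-4 M
Fraction ionized = 2.91 × 10^-4 / 0.00902 = 0.0323 → 3.2%

3.2%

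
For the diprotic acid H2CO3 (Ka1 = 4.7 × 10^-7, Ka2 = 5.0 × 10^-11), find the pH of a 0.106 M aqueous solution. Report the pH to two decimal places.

Since Ka1 ≫ Ka2, the first ionization dominates [H+].
Ka1 = x²/(0.106 − x) = 4.7 × 10^-7
x ≈ √(4.7 × 10^-7 × 0.106) = 2.23 × 10^-4 M
pH = −log(2.23 × 10^-4) = 3.65

pH = 3.65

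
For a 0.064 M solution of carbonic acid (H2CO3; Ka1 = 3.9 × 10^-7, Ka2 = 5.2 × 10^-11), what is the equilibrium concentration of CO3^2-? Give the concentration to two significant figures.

5.2 × 10^-11 M

First ionization gives [H+] ≈ [HCO3-] = 1.58 × 10^-4 M.
Second step: Ka2 = [H+][CO3^2-]/[HCO3-] ≈ [CO3^2-] (since [H+] ≈ [HCO3-]).
So [CO3^2-] ≈ Ka2.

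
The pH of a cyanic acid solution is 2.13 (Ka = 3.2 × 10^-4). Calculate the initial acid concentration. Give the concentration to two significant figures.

C₀ = 1.8 × 10^-1 M

[H+] = 10^(-2.13) = 7.41 × 10^-3 M = x
Ka = x²/(C₀ − x) ⇒ C₀ = x + x²/Ka
C₀ = 7.41 × 10^-3 + (7.41 × 10^-3)²/(3.2 × 10^-4) = 1.79 × 10^-1 M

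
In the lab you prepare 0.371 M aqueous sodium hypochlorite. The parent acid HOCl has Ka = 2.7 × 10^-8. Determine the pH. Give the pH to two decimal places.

OCl- is the conjugate base of the weak acid HOCl.
Kb = Kw/Ka = 1.0×10^-14 / 2.7 × 10^-8 = 3.70 × 10^-7
Kb = x²/(0.371 − x) = 3.70 × 10^-7
Assume x ≪ 0.371: x ≈ √(3.70 × 10^-7 × 0.371) = 3.70 × 10^-4 M
(x/C₀ = 0.1% < 5%, so the approximation holds.)
pOH = 3.43, so pH = 14.00 − pOH = 10.57

pH = 10.57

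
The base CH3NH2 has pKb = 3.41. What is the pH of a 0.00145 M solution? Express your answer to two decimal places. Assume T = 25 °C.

pH = 10.76

CH3NH2 + H2O ⇌ CH3NH3+ + OH-
Kb = 10^(−3.41) = 3.89 × 10^-4
Let x = [OH-] at equilibrium. Kb = x²/(0.00145 − x).
Here C₀/Kb ≈ 3.73, so the small-x approximation fails. Use the quadratic:
x = (−Kb + √(Kb² + 4·Kb·C₀))/2 = 5.81 × 10^-4 M
pOH = −log(5.81 × 10^-4) = 3.24; pH = 14.00 − 3.24 = 10.76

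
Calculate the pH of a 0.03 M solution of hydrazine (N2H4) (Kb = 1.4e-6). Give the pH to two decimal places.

N2H4 + H2O ⇌ N2H5+ + OH-
Kb = [OH-]²/(0.03 − [OH-]) = 1.4 × 10^-6
Neglecting [OH-] in the denominator: [OH-] = √(1.4 × 10^-6 × 0.03) = 2.05 × 10^-4 M
Check: 0.68% ionized — well under 5%, approximation valid.
pOH = −log(2.05 × 10^-4) = 3.69; pH = 14.00 − 3.69 = 10.31

pH = 10.31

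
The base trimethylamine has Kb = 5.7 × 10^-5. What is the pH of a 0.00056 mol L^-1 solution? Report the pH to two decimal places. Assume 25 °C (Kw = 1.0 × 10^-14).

pH = 10.18

(CH3)3N + H2O ⇌ (CH3)3NH+ + OH-
From the ICE table, Kb = [OH-]²/(0.00056 − [OH-]) = 5.7 × 10^-5.
Here C₀/Kb ≈ 9.82, so the small-[OH-] approximation fails. Use the quadratic:
[OH-] = [−5.7e-05 + √(5.7e-05² + 1.28e-07)]/2 = 1.52 × 10^-4 M
pOH = 3.82, so pH = 14.00 − pOH = 10.18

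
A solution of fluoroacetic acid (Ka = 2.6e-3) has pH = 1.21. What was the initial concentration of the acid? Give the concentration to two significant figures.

C₀ = 1.5 M

[H+] = 10^(-1.21) = 6.17 × 10^-2 M = x
Ka = x²/(C₀ − x) ⇒ C₀ = x + x²/Ka
C₀ = 6.17 × 10^-2 + (6.17 × 10^-2)²/(2.6 × 10^-3) = 1.53 M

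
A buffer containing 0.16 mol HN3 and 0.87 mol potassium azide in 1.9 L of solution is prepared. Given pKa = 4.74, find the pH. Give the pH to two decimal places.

pH = 5.48

Using pH = pKa + log([base]/[acid]) with [base]/[acid] = 0.87/0.16:
pH = 4.74 + (+0.735) = 5.48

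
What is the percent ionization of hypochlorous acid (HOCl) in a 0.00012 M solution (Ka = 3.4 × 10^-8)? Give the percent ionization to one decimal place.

HOCl ⇌ OCl- + H+; let x = [H+] at equilibrium.
x ≈ √(Ka·C₀) = √(3.4 × 10^-8 × 0.00012) = 2.02 × 10^-6 M
Fraction ionized = 2.02 × 10^-6 / 0.00012 = 0.0168 → 1.7%

1.7%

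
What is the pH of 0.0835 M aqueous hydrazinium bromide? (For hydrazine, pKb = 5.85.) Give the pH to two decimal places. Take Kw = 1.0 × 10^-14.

N2H5+ is the conjugate acid of the weak base N2H4.
Kb = 10^(−5.85) = 1.41 × 10^-6
Ka = Kw/Kb = 1.0×10^-14 / 1.41 × 10^-6 = 7.09 × 10^-9
Let x = [H+] at equilibrium. Ka = x²/(0.0835 − x).
Neglecting x in the denominator: x = √(7.09 × 10^-9 × 0.0835) = 2.43 × 10^-5 M
Check: 0.029% ionized — well under 5%, approximation valid.
pH = −log(2.43 × 10^-5) = 4.61

pH = 4.61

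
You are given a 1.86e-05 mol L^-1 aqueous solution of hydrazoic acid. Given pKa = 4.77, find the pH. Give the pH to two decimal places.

HN3 ⇌ N3- + H+
Ka = 10^(−4.77) = 1.70 × 10^-5
Let x = [H+] at equilibrium. Ka = x²/(1.86e-05 − x).
x is not negligible relative to C₀; solve x² + 1.7e-05·x − 3.16e-10 = 0.
x = [−1.7e-05 + √(1.7e-05² + 1.26e-09)]/2 = 1.12 × 10^-5 M
pH = −log(1.12 × 10^-5) = 4.95

pH = 4.95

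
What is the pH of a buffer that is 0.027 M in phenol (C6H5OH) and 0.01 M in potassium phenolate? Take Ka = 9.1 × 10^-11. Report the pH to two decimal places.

pH = 9.61

pKa = −log(9.1 × 10^-11) = 10.041
pH = pKa + log([A⁻]/[HA]) = 10.041 + log(0.01/0.027)
pH = 10.041 + (-0.431) = 9.61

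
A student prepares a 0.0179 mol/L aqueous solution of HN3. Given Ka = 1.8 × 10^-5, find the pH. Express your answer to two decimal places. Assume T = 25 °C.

HN3 ⇌ N3- + H+
Let x = [H+] at equilibrium. Ka = x²/(0.0179 − x).
Assume x ≪ 0.0179: x ≈ √(1.8 × 10^-5 × 0.0179) = 5.68 × 10^-4 M
Check: 3.2% ionized — well under 5%, approximation valid.
pH = −log(5.68 × 10^-4) = 3.25

pH = 3.25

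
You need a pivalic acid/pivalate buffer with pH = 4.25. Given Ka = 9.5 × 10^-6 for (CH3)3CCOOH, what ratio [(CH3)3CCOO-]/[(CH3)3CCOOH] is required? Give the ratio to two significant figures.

ratio = 0.17

pKa = -log(9.5 × 10^-6) = 5.022
pH = pKa + log(r) ⇒ log(r) = 4.25 − 5.022 = -0.772
r = [(CH3)3CCOO-]/[(CH3)3CCOOH] = 10^(-0.772) = 0.169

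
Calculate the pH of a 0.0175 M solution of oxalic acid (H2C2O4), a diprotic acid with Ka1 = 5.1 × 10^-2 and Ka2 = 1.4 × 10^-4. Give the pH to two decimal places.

pH = 1.86

Ka1 ≫ Ka2, so treat the first dissociation as the only significant source of H+.
Ka1 = x²/(0.0175 − x) = 5.1 × 10^-2
Solving the quadratic: x = (−Ka1 + √(Ka1² + 4·Ka1·C₀))/2 = 1.38 × 10^-2 M
pH = −log(1.38 × 10^-2) = 1.86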